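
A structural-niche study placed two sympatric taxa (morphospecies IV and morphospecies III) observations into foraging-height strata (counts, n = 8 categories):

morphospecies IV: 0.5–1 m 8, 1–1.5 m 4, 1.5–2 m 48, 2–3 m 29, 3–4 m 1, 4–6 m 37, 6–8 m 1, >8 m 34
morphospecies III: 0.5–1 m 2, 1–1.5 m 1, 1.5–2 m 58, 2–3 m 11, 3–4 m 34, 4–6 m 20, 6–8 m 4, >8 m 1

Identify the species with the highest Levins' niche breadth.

Proportions for morphospecies IV (n=162): 8/162=0.0494, 4/162=0.0247, 48/162=0.2963, 29/162=0.1790, 1/162=0.0062, 37/162=0.2284, 1/162=0.0062, 34/162=0.2099
Proportions for morphospecies III (n=131): 2/131=0.0153, 1/131=0.0076, 58/131=0.4427, 11/131=0.0840, 34/131=0.2595, 20/131=0.1527, 4/131=0.0305, 1/131=0.0076
Σp_IVᵢ² = 0.0494² + 0.0247² + 0.2963² + 0.1790² + 0.0062² + 0.2284² + 0.0062² + 0.2099² = 0.002440 + 0.000610 + 0.087794 + 0.032041 + 0.000038 + 0.052167 + 0.000038 + 0.044058 = 0.219186
B_IV = 1 / 0.219186 = 4.5623
Σp_IIIᵢ² = 0.0153² + 0.0076² + 0.4427² + 0.0840² + 0.2595² + 0.1527² + 0.0305² + 0.0076² = 0.000234 + 0.000058 + 0.195983 + 0.007056 + 0.067340 + 0.023317 + 0.000930 + 0.000058 = 0.294976
B_III = 1 / 0.294976 = 3.3901
Highest B → broadest niche (most generalist): morphospecies IV (B = 4.56).

morphospecies IV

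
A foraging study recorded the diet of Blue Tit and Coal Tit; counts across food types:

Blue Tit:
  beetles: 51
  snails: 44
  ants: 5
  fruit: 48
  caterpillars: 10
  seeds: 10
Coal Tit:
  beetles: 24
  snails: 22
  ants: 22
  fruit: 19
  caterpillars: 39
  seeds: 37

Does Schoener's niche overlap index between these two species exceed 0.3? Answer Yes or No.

Proportions for Blue Tit (n=168): 51/168=0.3036, 44/168=0.2619, 5/168=0.0298, 48/168=0.2857, 10/168=0.0595, 10/168=0.0595
Proportions for Coal Tit (n=163): 24/163=0.1472, 22/163=0.1350, 22/163=0.1350, 19/163=0.1166, 39/163=0.2393, 37/163=0.2270
Σ|p₁ᵢ − p₂ᵢ| = 0.1564 + 0.1269 + 0.1052 + 0.1691 + 0.1798 + 0.1675 = 0.9049
D = 1 − ½ × 0.9049 = 1 − 0.45245 = 0.54755
D = 0.54755 > 0.3 → Yes.

Yes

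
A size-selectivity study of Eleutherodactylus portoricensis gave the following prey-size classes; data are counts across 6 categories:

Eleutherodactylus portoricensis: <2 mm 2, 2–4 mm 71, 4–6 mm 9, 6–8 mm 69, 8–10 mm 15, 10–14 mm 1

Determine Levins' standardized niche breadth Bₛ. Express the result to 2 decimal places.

Proportions for Eleutherodactylus portoricensis (n=167): 2/167=0.0120, 71/167=0.4251, 9/167=0.0539, 69/167=0.4132, 15/167=0.0898, 1/167=0.0060
Σpᵢ² = 0.0120² + 0.4251² + 0.0539² + 0.4132² + 0.0898² + 0.0060² = 0.000144 + 0.180710 + 0.002905 + 0.170734 + 0.008064 + 0.000036 = 0.362593
B = 1 / 0.362593 = 2.7579
Bₛ = (B − 1)/(n − 1) = (2.7579 − 1)/(6 − 1) = 1.7579/5 = 0.3516

0.35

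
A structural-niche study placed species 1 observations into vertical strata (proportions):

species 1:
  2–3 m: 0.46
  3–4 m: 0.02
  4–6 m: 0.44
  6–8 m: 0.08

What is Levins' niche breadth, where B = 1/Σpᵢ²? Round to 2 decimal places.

Σpᵢ² = 0.46² + 0.02² + 0.44² + 0.08² = 0.2116 + 0.0004 + 0.1936 + 0.0064 = 0.4120
B = 1 / 0.4120 = 2.4272

2.43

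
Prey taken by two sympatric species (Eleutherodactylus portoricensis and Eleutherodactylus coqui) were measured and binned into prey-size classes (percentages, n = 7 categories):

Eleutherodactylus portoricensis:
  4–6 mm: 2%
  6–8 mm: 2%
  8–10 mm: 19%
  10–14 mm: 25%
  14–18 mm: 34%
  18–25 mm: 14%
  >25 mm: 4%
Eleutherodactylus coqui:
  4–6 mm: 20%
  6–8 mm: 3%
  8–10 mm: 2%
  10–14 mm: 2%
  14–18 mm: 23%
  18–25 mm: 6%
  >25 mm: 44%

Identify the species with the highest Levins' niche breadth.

Eleutherodactylus portoricensis

Convert percentages to proportions (divide by 100).
Σp_portᵢ² = 0.02² + 0.02² + 0.19² + 0.25² + 0.34² + 0.14² + 0.04² = 0.0004 + 0.0004 + 0.0361 + 0.0625 + 0.1156 + 0.0196 + 0.0016 = 0.2362
B_port = 1 / 0.2362 = 4.2337
Σp_coquᵢ² = 0.20² + 0.03² + 0.02² + 0.02² + 0.23² + 0.06² + 0.44² = 0.0400 + 0.0009 + 0.0004 + 0.0004 + 0.0529 + 0.0036 + 0.1936 = 0.2918
B_coqu = 1 / 0.2918 = 3.4270
Highest B → broadest niche (most generalist): Eleutherodactylus portoricensis (B = 4.23).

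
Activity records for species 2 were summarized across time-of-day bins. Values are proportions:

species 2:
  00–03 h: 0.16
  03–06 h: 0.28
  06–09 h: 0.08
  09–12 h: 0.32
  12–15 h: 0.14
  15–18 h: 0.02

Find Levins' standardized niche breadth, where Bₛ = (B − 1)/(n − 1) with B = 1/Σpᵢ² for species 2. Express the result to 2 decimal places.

Σpᵢ² = 0.16² + 0.28² + 0.08² + 0.32² + 0.14² + 0.02² = 0.0256 + 0.0784 + 0.0064 + 0.1024 + 0.0196 + 0.0004 = 0.2328
B = 1 / 0.2328 = 4.2955
Bₛ = (B − 1)/(n − 1) = (4.2955 − 1)/(6 − 1) = 3.2955/5 = 0.6591

0.66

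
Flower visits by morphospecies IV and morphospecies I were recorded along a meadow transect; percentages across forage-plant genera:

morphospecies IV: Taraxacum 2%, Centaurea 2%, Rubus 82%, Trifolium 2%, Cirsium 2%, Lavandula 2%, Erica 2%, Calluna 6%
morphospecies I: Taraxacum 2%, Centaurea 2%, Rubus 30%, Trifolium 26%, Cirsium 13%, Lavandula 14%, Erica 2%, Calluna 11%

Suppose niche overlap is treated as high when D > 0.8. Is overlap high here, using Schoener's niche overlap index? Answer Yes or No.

No

Convert percentages to proportions (divide by 100).
Σ|p₁ᵢ − p₂ᵢ| = 0.00 + 0.00 + 0.52 + 0.24 + 0.11 + 0.12 + 0.00 + 0.05 = 1.04
D = 1 − ½ × 1.04 = 1 − 0.520 = 0.4800
D = 0.4800 < 0.8 → No.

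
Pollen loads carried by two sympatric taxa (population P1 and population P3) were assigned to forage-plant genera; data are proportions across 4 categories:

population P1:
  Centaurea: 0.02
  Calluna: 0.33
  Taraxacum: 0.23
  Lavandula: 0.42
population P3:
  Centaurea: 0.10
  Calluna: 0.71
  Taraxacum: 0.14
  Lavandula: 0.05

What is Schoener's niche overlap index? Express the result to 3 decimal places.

Σ|p₁ᵢ − p₂ᵢ| = 0.08 + 0.38 + 0.09 + 0.37 = 0.92
D = 1 − ½ × 0.92 = 1 − 0.460 = 0.54000

0.540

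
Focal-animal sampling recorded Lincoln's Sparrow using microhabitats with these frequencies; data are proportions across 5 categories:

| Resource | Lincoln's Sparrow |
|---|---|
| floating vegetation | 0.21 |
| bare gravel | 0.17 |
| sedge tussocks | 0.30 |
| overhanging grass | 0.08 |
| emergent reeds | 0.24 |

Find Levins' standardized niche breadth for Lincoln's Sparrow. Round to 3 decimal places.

0.851

Σpᵢ² = 0.21² + 0.17² + 0.30² + 0.08² + 0.24² = 0.0441 + 0.0289 + 0.0900 + 0.0064 + 0.0576 = 0.2270
B = 1 / 0.2270 = 4.40529
Bₛ = (B − 1)/(n − 1) = (4.40529 − 1)/(5 − 1) = 3.40529/4 = 0.85132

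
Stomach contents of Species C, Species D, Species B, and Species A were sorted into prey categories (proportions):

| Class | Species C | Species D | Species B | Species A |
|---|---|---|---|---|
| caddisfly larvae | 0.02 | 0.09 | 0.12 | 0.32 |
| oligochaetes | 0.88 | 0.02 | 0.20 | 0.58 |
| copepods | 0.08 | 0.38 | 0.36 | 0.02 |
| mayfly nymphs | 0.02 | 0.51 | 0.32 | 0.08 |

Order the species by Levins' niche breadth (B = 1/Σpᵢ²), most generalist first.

Species B > Species D > Species A > Species C

Σp_Cᵢ² = 0.02² + 0.88² + 0.08² + 0.02² = 0.0004 + 0.7744 + 0.0064 + 0.0004 = 0.7816
B_C = 1 / 0.7816 = 1.2794
Σp_Dᵢ² = 0.09² + 0.02² + 0.38² + 0.51² = 0.0081 + 0.0004 + 0.1444 + 0.2601 = 0.4130
B_D = 1 / 0.4130 = 2.4213
Σp_Bᵢ² = 0.12² + 0.20² + 0.36² + 0.32² = 0.0144 + 0.0400 + 0.1296 + 0.1024 = 0.2864
B_B = 1 / 0.2864 = 3.4916
Σp_Aᵢ² = 0.32² + 0.58² + 0.02² + 0.08² = 0.1024 + 0.3364 + 0.0004 + 0.0064 = 0.4456
B_A = 1 / 0.4456 = 2.2442
Ranking by B (broadest → narrowest): Species B (3.49) > Species D (2.42) > Species A (2.24) > Species C (1.28)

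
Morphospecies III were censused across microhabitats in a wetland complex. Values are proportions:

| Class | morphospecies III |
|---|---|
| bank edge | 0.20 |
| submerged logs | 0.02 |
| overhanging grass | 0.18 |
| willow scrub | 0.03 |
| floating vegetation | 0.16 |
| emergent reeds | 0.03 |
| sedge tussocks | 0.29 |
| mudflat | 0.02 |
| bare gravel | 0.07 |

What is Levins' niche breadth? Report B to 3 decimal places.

5.274

Σpᵢ² = 0.20² + 0.02² + 0.18² + 0.03² + 0.16² + 0.03² + 0.29² + 0.02² + 0.07² = 0.0400 + 0.0004 + 0.0324 + 0.0009 + 0.0256 + 0.0009 + 0.0841 + 0.0004 + 0.0049 = 0.1896
B = 1 / 0.1896 = 5.27426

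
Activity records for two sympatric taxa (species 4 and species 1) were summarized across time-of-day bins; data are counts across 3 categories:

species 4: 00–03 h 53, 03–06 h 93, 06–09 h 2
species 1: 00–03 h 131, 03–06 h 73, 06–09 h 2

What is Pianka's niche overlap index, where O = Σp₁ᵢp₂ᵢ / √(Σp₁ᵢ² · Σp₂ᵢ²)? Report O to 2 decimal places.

Proportions for species 4 (n=148): 53/148=0.3581, 93/148=0.6284, 2/148=0.0135
Proportions for species 1 (n=206): 131/206=0.6359, 73/206=0.3544, 2/206=0.0097
Σ p₁ᵢp₂ᵢ = 0.227716 + 0.222705 + 0.000131 = 0.450552
Σp_1ᵢ² = 0.3581² + 0.6284² + 0.0135² = 0.128236 + 0.394887 + 0.000182 = 0.523305
Σp_2ᵢ² = 0.6359² + 0.3544² + 0.0097² = 0.404369 + 0.125599 + 0.000094 = 0.530062
O = 0.450552 / √(0.523305 × 0.530062) = 0.450552 / 0.5266727 = 0.8555

0.86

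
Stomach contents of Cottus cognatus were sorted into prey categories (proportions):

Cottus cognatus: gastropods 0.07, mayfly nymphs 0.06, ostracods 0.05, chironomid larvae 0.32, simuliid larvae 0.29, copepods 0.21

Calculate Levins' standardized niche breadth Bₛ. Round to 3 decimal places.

0.628

Σpᵢ² = 0.07² + 0.06² + 0.05² + 0.32² + 0.29² + 0.21² = 0.0049 + 0.0036 + 0.0025 + 0.1024 + 0.0841 + 0.0441 = 0.2416
B = 1 / 0.2416 = 4.13907
Bₛ = (B − 1)/(n − 1) = (4.13907 − 1)/(6 − 1) = 3.13907/5 = 0.62781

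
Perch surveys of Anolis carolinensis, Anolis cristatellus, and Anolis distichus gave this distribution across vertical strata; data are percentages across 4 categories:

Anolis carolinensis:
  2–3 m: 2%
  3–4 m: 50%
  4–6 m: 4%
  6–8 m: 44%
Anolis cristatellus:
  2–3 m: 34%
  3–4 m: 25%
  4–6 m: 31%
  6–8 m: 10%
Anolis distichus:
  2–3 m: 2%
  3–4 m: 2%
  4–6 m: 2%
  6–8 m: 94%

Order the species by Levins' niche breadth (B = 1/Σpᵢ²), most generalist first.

Anolis cristatellus > Anolis carolinensis > Anolis distichus

Convert percentages to proportions (divide by 100).
Σp_caroᵢ² = 0.02² + 0.50² + 0.04² + 0.44² = 0.0004 + 0.2500 + 0.0016 + 0.1936 = 0.4456
B_caro = 1 / 0.4456 = 2.2442
Σp_crisᵢ² = 0.34² + 0.25² + 0.31² + 0.10² = 0.1156 + 0.0625 + 0.0961 + 0.0100 = 0.2842
B_cris = 1 / 0.2842 = 3.5186
Σp_distᵢ² = 0.02² + 0.02² + 0.02² + 0.94² = 0.0004 + 0.0004 + 0.0004 + 0.8836 = 0.8848
B_dist = 1 / 0.8848 = 1.1302
Ranking by B (broadest → narrowest): Anolis cristatellus (3.52) > Anolis carolinensis (2.24) > Anolis distichus (1.13)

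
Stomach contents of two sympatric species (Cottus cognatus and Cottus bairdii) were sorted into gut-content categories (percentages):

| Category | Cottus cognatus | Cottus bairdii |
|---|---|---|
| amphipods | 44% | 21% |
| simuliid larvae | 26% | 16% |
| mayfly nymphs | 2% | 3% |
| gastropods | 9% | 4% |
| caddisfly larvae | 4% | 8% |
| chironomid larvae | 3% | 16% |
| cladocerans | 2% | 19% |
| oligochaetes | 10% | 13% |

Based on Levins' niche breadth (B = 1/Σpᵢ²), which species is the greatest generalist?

Cottus bairdii

Convert percentages to proportions (divide by 100).
Σp_cognᵢ² = 0.44² + 0.26² + 0.02² + 0.09² + 0.04² + 0.03² + 0.02² + 0.10² = 0.1936 + 0.0676 + 0.0004 + 0.0081 + 0.0016 + 0.0009 + 0.0004 + 0.0100 = 0.2826
B_cogn = 1 / 0.2826 = 3.5386
Σp_bairᵢ² = 0.21² + 0.16² + 0.03² + 0.04² + 0.08² + 0.16² + 0.19² + 0.13² = 0.0441 + 0.0256 + 0.0009 + 0.0016 + 0.0064 + 0.0256 + 0.0361 + 0.0169 = 0.1572
B_bair = 1 / 0.1572 = 6.3613
Highest B → broadest niche (most generalist): Cottus bairdii (B = 6.36).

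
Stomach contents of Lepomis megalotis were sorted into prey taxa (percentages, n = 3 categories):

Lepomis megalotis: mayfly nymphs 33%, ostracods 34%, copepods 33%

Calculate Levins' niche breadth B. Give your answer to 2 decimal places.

3.00

Convert percentages to proportions (divide by 100).
Σpᵢ² = 0.33² + 0.34² + 0.33² = 0.1089 + 0.1156 + 0.1089 = 0.3334
B = 1 / 0.3334 = 2.9994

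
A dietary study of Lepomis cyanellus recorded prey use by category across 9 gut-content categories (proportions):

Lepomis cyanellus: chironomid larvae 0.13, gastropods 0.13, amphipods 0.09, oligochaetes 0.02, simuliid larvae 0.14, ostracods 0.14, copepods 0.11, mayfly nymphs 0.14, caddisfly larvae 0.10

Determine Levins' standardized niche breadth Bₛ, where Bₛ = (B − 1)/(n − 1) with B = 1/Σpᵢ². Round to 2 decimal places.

Σpᵢ² = 0.13² + 0.13² + 0.09² + 0.02² + 0.14² + 0.14² + 0.11² + 0.14² + 0.10² = 0.0169 + 0.0169 + 0.0081 + 0.0004 + 0.0196 + 0.0196 + 0.0121 + 0.0196 + 0.0100 = 0.1232
B = 1 / 0.1232 = 8.1169
Bₛ = (B − 1)/(n − 1) = (8.1169 − 1)/(9 − 1) = 7.1169/8 = 0.8896

0.89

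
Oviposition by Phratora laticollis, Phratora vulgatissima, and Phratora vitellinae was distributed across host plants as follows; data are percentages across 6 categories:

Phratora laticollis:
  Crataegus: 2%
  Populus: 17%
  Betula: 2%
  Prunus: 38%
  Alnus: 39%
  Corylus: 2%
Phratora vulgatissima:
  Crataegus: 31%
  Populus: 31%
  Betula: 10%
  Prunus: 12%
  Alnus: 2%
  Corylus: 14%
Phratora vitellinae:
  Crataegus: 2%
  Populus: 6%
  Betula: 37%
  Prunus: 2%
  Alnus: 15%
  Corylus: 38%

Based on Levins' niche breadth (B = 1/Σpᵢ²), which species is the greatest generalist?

Convert percentages to proportions (divide by 100).
Σp_latiᵢ² = 0.02² + 0.17² + 0.02² + 0.38² + 0.39² + 0.02² = 0.0004 + 0.0289 + 0.0004 + 0.1444 + 0.1521 + 0.0004 = 0.3266
B_lati = 1 / 0.3266 = 3.0618
Σp_vulgᵢ² = 0.31² + 0.31² + 0.10² + 0.12² + 0.02² + 0.14² = 0.0961 + 0.0961 + 0.0100 + 0.0144 + 0.0004 + 0.0196 = 0.2366
B_vulg = 1 / 0.2366 = 4.2265
Σp_viteᵢ² = 0.02² + 0.06² + 0.37² + 0.02² + 0.15² + 0.38² = 0.0004 + 0.0036 + 0.1369 + 0.0004 + 0.0225 + 0.1444 = 0.3082
B_vite = 1 / 0.3082 = 3.2446
Highest B → broadest niche (most generalist): Phratora vulgatissima (B = 4.23).

Phratora vulgatissima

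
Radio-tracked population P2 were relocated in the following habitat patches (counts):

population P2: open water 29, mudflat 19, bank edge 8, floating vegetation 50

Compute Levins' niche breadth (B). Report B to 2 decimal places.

2.98

Proportions for population P2 (n=106): 29/106=0.2736, 19/106=0.1792, 8/106=0.0755, 50/106=0.4717
Σpᵢ² = 0.2736² + 0.1792² + 0.0755² + 0.4717² = 0.074857 + 0.032113 + 0.005700 + 0.222501 = 0.335171
B = 1 / 0.335171 = 2.9836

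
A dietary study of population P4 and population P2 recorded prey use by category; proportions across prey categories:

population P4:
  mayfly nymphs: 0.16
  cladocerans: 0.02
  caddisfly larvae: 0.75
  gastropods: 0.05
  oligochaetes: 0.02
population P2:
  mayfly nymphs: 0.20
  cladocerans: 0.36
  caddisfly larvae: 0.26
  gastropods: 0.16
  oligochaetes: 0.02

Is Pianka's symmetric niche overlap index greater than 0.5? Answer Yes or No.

Yes

Σ p₁ᵢp₂ᵢ = 0.0320 + 0.0072 + 0.1950 + 0.0080 + 0.0004 = 0.2426
Σp_1ᵢ² = 0.16² + 0.02² + 0.75² + 0.05² + 0.02² = 0.0256 + 0.0004 + 0.5625 + 0.0025 + 0.0004 = 0.5914
Σp_2ᵢ² = 0.20² + 0.36² + 0.26² + 0.16² + 0.02² = 0.0400 + 0.1296 + 0.0676 + 0.0256 + 0.0004 = 0.2632
O = 0.2426 / √(0.5914 × 0.2632) = 0.2426 / 0.39453 = 0.6149
O = 0.6149 > 0.5 → Yes.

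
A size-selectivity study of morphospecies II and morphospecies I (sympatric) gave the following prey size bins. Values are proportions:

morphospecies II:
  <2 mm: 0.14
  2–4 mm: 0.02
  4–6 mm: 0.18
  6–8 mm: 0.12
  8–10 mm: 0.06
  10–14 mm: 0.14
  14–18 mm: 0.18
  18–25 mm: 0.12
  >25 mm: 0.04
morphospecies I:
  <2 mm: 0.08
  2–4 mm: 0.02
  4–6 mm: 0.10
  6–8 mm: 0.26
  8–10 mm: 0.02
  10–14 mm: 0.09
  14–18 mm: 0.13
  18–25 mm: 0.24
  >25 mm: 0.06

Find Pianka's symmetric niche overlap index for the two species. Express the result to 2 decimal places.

0.84

Σ p₁ᵢp₂ᵢ = 0.0112 + 0.0004 + 0.0180 + 0.0312 + 0.0012 + 0.0126 + 0.0234 + 0.0288 + 0.0024 = 0.1292
Σp_1ᵢ² = 0.14² + 0.02² + 0.18² + 0.12² + 0.06² + 0.14² + 0.18² + 0.12² + 0.04² = 0.0196 + 0.0004 + 0.0324 + 0.0144 + 0.0036 + 0.0196 + 0.0324 + 0.0144 + 0.0016 = 0.1384
Σp_2ᵢ² = 0.08² + 0.02² + 0.10² + 0.26² + 0.02² + 0.09² + 0.13² + 0.24² + 0.06² = 0.0064 + 0.0004 + 0.0100 + 0.0676 + 0.0004 + 0.0081 + 0.0169 + 0.0576 + 0.0036 = 0.1710
O = 0.1292 / √(0.1384 × 0.1710) = 0.1292 / 0.15384 = 0.8398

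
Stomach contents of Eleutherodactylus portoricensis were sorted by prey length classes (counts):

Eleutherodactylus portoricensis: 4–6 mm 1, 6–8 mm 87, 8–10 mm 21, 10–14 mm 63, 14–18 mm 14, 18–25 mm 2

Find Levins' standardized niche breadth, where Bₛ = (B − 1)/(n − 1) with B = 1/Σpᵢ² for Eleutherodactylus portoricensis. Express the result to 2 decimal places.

Proportions for Eleutherodactylus portoricensis (n=188): 1/188=0.0053, 87/188=0.4628, 21/188=0.1117, 63/188=0.3351, 14/188=0.0745, 2/188=0.0106
Σpᵢ² = 0.0053² + 0.4628² + 0.1117² + 0.3351² + 0.0745² + 0.0106² = 0.000028 + 0.214184 + 0.012477 + 0.112292 + 0.005550 + 0.000112 = 0.344643
B = 1 / 0.344643 = 2.9016
Bₛ = (B − 1)/(n − 1) = (2.9016 − 1)/(6 − 1) = 1.9016/5 = 0.3803

0.38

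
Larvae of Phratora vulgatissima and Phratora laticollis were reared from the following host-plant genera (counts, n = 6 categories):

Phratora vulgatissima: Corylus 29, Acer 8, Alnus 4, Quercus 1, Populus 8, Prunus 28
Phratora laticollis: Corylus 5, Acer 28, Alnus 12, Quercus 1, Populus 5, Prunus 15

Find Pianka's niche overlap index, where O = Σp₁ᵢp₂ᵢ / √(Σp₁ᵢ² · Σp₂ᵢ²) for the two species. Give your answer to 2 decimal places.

Proportions for Phratora vulgatissima (n=78): 29/78=0.3718, 8/78=0.1026, 4/78=0.0513, 1/78=0.0128, 8/78=0.1026, 28/78=0.3590
Proportions for Phratora laticollis (n=66): 5/66=0.0758, 28/66=0.4242, 12/66=0.1818, 1/66=0.0152, 5/66=0.0758, 15/66=0.2273
Σ p₁ᵢp₂ᵢ = 0.028182 + 0.043523 + 0.009326 + 0.000195 + 0.007777 + 0.081601 = 0.170604
Σp_1ᵢ² = 0.3718² + 0.1026² + 0.0513² + 0.0128² + 0.1026² + 0.3590² = 0.138235 + 0.010527 + 0.002632 + 0.000164 + 0.010527 + 0.128881 = 0.290966
Σp_2ᵢ² = 0.0758² + 0.4242² + 0.1818² + 0.0152² + 0.0758² + 0.2273² = 0.005746 + 0.179946 + 0.033051 + 0.000231 + 0.005746 + 0.051665 = 0.276385
O = 0.170604 / √(0.290966 × 0.276385) = 0.170604 / 0.2835818 = 0.6016

0.60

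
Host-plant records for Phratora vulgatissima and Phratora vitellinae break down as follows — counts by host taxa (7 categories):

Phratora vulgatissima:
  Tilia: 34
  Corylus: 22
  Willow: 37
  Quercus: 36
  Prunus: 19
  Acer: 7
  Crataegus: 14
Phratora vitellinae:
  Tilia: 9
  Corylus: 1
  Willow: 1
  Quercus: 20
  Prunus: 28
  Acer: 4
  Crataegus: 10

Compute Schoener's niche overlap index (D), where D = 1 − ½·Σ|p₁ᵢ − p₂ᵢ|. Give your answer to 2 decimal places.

0.60

Proportions for Phratora vulgatissima (n=169): 34/169=0.2012, 22/169=0.1302, 37/169=0.2189, 36/169=0.2130, 19/169=0.1124, 7/169=0.0414, 14/169=0.0828
Proportions for Phratora vitellinae (n=73): 9/73=0.1233, 1/73=0.0137, 1/73=0.0137, 20/73=0.2740, 28/73=0.3836, 4/73=0.0548, 10/73=0.1370
Σ|p₁ᵢ − p₂ᵢ| = 0.0779 + 0.1165 + 0.2052 + 0.0610 + 0.2712 + 0.0134 + 0.0542 = 0.7994
D = 1 − ½ × 0.7994 = 1 − 0.39970 = 0.60030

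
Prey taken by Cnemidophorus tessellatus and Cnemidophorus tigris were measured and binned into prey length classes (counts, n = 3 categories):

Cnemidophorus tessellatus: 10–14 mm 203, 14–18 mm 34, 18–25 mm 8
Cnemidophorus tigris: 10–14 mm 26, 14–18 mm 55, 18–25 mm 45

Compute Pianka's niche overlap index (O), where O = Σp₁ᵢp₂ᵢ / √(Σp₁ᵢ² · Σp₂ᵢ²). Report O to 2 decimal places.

Proportions for Cnemidophorus tessellatus (n=245): 203/245=0.8286, 34/245=0.1388, 8/245=0.0327
Proportions for Cnemidophorus tigris (n=126): 26/126=0.2063, 55/126=0.4365, 45/126=0.3571
Σ p₁ᵢp₂ᵢ = 0.170940 + 0.060586 + 0.011677 = 0.243203
Σp_1ᵢ² = 0.8286² + 0.1388² + 0.0327² = 0.686578 + 0.019265 + 0.001069 = 0.706912
Σp_2ᵢ² = 0.2063² + 0.4365² + 0.3571² = 0.042560 + 0.190532 + 0.127520 = 0.360612
O = 0.243203 / √(0.706912 × 0.360612) = 0.243203 / 0.5048970 = 0.4817

0.48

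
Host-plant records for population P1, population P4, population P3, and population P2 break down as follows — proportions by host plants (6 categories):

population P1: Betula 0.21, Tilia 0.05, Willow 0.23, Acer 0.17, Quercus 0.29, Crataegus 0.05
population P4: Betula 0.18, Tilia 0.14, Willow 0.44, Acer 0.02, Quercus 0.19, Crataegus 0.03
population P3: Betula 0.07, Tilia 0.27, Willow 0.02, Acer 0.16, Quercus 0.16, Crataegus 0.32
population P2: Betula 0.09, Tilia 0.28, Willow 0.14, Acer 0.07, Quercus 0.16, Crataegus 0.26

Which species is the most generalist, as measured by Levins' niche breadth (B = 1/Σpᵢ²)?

Σp_P1ᵢ² = 0.21² + 0.05² + 0.23² + 0.17² + 0.29² + 0.05² = 0.0441 + 0.0025 + 0.0529 + 0.0289 + 0.0841 + 0.0025 = 0.2150
B_P1 = 1 / 0.2150 = 4.6512
Σp_P4ᵢ² = 0.18² + 0.14² + 0.44² + 0.02² + 0.19² + 0.03² = 0.0324 + 0.0196 + 0.1936 + 0.0004 + 0.0361 + 0.0009 = 0.2830
B_P4 = 1 / 0.2830 = 3.5336
Σp_P3ᵢ² = 0.07² + 0.27² + 0.02² + 0.16² + 0.16² + 0.32² = 0.0049 + 0.0729 + 0.0004 + 0.0256 + 0.0256 + 0.1024 = 0.2318
B_P3 = 1 / 0.2318 = 4.3141
Σp_P2ᵢ² = 0.09² + 0.28² + 0.14² + 0.07² + 0.16² + 0.26² = 0.0081 + 0.0784 + 0.0196 + 0.0049 + 0.0256 + 0.0676 = 0.2042
B_P2 = 1 / 0.2042 = 4.8972
Highest B → broadest niche (most generalist): population P2 (B = 4.90).

population P2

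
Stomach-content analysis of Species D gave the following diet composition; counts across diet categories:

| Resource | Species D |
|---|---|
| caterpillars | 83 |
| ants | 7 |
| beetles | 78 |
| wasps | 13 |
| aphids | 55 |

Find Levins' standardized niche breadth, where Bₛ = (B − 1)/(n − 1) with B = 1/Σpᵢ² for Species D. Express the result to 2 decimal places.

Proportions for Species D (n=236): 83/236=0.3517, 7/236=0.0297, 78/236=0.3305, 13/236=0.0551, 55/236=0.2331
Σpᵢ² = 0.3517² + 0.0297² + 0.3305² + 0.0551² + 0.2331² = 0.123693 + 0.000882 + 0.109230 + 0.003036 + 0.054336 = 0.291177
B = 1 / 0.291177 = 3.4343
Bₛ = (B − 1)/(n − 1) = (3.4343 − 1)/(5 − 1) = 2.4343/4 = 0.6086

0.61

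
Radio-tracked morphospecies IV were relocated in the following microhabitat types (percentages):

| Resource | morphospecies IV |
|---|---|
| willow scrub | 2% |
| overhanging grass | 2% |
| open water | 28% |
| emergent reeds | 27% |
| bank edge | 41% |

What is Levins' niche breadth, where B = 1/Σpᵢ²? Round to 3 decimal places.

Convert percentages to proportions (divide by 100).
Σpᵢ² = 0.02² + 0.02² + 0.28² + 0.27² + 0.41² = 0.0004 + 0.0004 + 0.0784 + 0.0729 + 0.1681 = 0.3202
B = 1 / 0.3202 = 3.12305

3.123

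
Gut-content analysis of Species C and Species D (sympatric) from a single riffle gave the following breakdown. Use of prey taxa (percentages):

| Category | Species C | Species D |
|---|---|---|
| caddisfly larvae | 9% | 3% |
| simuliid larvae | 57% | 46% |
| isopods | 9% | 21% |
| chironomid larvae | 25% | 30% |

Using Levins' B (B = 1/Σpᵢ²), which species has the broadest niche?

Species D

Convert percentages to proportions (divide by 100).
Σp_Cᵢ² = 0.09² + 0.57² + 0.09² + 0.25² = 0.0081 + 0.3249 + 0.0081 + 0.0625 = 0.4036
B_C = 1 / 0.4036 = 2.4777
Σp_Dᵢ² = 0.03² + 0.46² + 0.21² + 0.30² = 0.0009 + 0.2116 + 0.0441 + 0.0900 = 0.3466
B_D = 1 / 0.3466 = 2.8852
Highest B → broadest niche (most generalist): Species D (B = 2.89).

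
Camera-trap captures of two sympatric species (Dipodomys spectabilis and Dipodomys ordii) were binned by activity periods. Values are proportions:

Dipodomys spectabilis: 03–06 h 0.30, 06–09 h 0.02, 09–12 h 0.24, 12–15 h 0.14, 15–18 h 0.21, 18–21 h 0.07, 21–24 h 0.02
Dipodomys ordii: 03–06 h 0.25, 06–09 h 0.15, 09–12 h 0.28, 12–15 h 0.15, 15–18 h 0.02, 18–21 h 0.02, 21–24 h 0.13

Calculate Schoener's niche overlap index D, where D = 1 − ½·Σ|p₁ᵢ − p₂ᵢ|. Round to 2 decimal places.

0.71

Σ|p₁ᵢ − p₂ᵢ| = 0.05 + 0.13 + 0.04 + 0.01 + 0.19 + 0.05 + 0.11 = 0.58
D = 1 − ½ × 0.58 = 1 − 0.290 = 0.7100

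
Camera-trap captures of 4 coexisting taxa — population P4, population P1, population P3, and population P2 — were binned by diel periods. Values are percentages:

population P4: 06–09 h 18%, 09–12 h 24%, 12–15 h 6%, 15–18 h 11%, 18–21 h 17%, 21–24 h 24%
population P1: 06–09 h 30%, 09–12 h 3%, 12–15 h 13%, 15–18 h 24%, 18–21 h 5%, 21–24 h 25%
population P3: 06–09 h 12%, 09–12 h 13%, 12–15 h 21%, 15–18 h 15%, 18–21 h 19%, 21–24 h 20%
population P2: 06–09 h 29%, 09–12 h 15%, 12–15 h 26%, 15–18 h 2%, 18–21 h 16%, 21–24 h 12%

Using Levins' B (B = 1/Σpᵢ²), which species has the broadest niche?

Convert percentages to proportions (divide by 100).
Σp_P4ᵢ² = 0.18² + 0.24² + 0.06² + 0.11² + 0.17² + 0.24² = 0.0324 + 0.0576 + 0.0036 + 0.0121 + 0.0289 + 0.0576 = 0.1922
B_P4 = 1 / 0.1922 = 5.2029
Σp_P1ᵢ² = 0.30² + 0.03² + 0.13² + 0.24² + 0.05² + 0.25² = 0.0900 + 0.0009 + 0.0169 + 0.0576 + 0.0025 + 0.0625 = 0.2304
B_P1 = 1 / 0.2304 = 4.3403
Σp_P3ᵢ² = 0.12² + 0.13² + 0.21² + 0.15² + 0.19² + 0.20² = 0.0144 + 0.0169 + 0.0441 + 0.0225 + 0.0361 + 0.0400 = 0.1740
B_P3 = 1 / 0.1740 = 5.7471
Σp_P2ᵢ² = 0.29² + 0.15² + 0.26² + 0.02² + 0.16² + 0.12² = 0.0841 + 0.0225 + 0.0676 + 0.0004 + 0.0256 + 0.0144 = 0.2146
B_P2 = 1 / 0.2146 = 4.6598
Highest B → broadest niche (most generalist): population P3 (B = 5.75).

population P3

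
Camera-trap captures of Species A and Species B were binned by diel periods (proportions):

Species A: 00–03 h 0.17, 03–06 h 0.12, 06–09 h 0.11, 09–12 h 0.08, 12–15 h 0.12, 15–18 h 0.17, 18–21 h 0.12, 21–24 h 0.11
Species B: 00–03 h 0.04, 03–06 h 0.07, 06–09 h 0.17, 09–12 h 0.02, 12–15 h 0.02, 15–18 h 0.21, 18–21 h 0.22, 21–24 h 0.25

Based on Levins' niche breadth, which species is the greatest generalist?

Σp_Aᵢ² = 0.17² + 0.12² + 0.11² + 0.08² + 0.12² + 0.17² + 0.12² + 0.11² = 0.0289 + 0.0144 + 0.0121 + 0.0064 + 0.0144 + 0.0289 + 0.0144 + 0.0121 = 0.1316
B_A = 1 / 0.1316 = 7.5988
Σp_Bᵢ² = 0.04² + 0.07² + 0.17² + 0.02² + 0.02² + 0.21² + 0.22² + 0.25² = 0.0016 + 0.0049 + 0.0289 + 0.0004 + 0.0004 + 0.0441 + 0.0484 + 0.0625 = 0.1912
B_B = 1 / 0.1912 = 5.2301
Highest B → broadest niche (most generalist): Species A (B = 7.60).

Species A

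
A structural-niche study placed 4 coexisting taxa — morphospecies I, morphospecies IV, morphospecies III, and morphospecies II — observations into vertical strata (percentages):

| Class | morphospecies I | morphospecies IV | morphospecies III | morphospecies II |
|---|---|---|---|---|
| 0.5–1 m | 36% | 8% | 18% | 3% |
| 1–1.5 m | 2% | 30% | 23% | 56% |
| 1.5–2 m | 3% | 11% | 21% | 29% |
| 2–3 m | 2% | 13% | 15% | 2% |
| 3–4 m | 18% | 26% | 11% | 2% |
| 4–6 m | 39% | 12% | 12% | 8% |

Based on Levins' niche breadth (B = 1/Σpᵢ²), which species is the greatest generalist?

morphospecies III

Convert percentages to proportions (divide by 100).
Σp_Iᵢ² = 0.36² + 0.02² + 0.03² + 0.02² + 0.18² + 0.39² = 0.1296 + 0.0004 + 0.0009 + 0.0004 + 0.0324 + 0.1521 = 0.3158
B_I = 1 / 0.3158 = 3.1666
Σp_IVᵢ² = 0.08² + 0.30² + 0.11² + 0.13² + 0.26² + 0.12² = 0.0064 + 0.0900 + 0.0121 + 0.0169 + 0.0676 + 0.0144 = 0.2074
B_IV = 1 / 0.2074 = 4.8216
Σp_IIIᵢ² = 0.18² + 0.23² + 0.21² + 0.15² + 0.11² + 0.12² = 0.0324 + 0.0529 + 0.0441 + 0.0225 + 0.0121 + 0.0144 = 0.1784
B_III = 1 / 0.1784 = 5.6054
Σp_IIᵢ² = 0.03² + 0.56² + 0.29² + 0.02² + 0.02² + 0.08² = 0.0009 + 0.3136 + 0.0841 + 0.0004 + 0.0004 + 0.0064 = 0.4058
B_II = 1 / 0.4058 = 2.4643
Highest B → broadest niche (most generalist): morphospecies III (B = 5.61).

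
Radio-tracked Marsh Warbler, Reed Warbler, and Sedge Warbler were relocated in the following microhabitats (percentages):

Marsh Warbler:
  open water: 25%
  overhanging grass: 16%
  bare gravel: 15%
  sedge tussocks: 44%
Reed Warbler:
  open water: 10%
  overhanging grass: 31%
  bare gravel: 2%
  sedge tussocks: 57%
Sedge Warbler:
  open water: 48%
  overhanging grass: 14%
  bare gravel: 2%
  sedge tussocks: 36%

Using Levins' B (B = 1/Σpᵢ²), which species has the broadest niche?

Convert percentages to proportions (divide by 100).
Σp_Marsᵢ² = 0.25² + 0.16² + 0.15² + 0.44² = 0.0625 + 0.0256 + 0.0225 + 0.1936 = 0.3042
B_Mars = 1 / 0.3042 = 3.2873
Σp_Reedᵢ² = 0.10² + 0.31² + 0.02² + 0.57² = 0.0100 + 0.0961 + 0.0004 + 0.3249 = 0.4314
B_Reed = 1 / 0.4314 = 2.3180
Σp_Sedgᵢ² = 0.48² + 0.14² + 0.02² + 0.36² = 0.2304 + 0.0196 + 0.0004 + 0.1296 = 0.3800
B_Sedg = 1 / 0.3800 = 2.6316
Highest B → broadest niche (most generalist): Marsh Warbler (B = 3.29).

Marsh Warbler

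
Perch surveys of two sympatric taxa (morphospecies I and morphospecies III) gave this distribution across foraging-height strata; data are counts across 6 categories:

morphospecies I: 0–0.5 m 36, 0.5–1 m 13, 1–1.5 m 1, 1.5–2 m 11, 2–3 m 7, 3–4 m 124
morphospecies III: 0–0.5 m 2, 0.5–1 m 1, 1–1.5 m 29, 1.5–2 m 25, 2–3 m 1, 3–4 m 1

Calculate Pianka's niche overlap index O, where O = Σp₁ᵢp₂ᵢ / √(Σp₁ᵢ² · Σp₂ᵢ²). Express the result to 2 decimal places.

Proportions for morphospecies I (n=192): 36/192=0.1875, 13/192=0.0677, 1/192=0.0052, 11/192=0.0573, 7/192=0.0365, 124/192=0.6458
Proportions for morphospecies III (n=59): 2/59=0.0339, 1/59=0.0169, 29/59=0.4915, 25/59=0.4237, 1/59=0.0169, 1/59=0.0169
Σ p₁ᵢp₂ᵢ = 0.006356 + 0.001144 + 0.002556 + 0.024278 + 0.000617 + 0.010914 = 0.045865
Σp_1ᵢ² = 0.1875² + 0.0677² + 0.0052² + 0.0573² + 0.0365² + 0.6458² = 0.035156 + 0.004583 + 0.000027 + 0.003283 + 0.001332 + 0.417058 = 0.461439
Σp_2ᵢ² = 0.0339² + 0.0169² + 0.4915² + 0.4237² + 0.0169² + 0.0169² = 0.001149 + 0.000286 + 0.241572 + 0.179522 + 0.000286 + 0.000286 = 0.423101
O = 0.045865 / √(0.461439 × 0.423101) = 0.045865 / 0.4418544 = 0.1038

0.10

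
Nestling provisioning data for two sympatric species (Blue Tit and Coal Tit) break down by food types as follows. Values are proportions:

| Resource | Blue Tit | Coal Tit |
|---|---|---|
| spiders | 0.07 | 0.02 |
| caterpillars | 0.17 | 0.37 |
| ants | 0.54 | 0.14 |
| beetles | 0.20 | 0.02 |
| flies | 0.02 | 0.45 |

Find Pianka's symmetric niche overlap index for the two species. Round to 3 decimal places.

Σ p₁ᵢp₂ᵢ = 0.0014 + 0.0629 + 0.0756 + 0.0040 + 0.0090 = 0.1529
Σp_1ᵢ² = 0.07² + 0.17² + 0.54² + 0.20² + 0.02² = 0.0049 + 0.0289 + 0.2916 + 0.0400 + 0.0004 = 0.3658
Σp_2ᵢ² = 0.02² + 0.37² + 0.14² + 0.02² + 0.45² = 0.0004 + 0.1369 + 0.0196 + 0.0004 + 0.2025 = 0.3598
O = 0.1529 / √(0.3658 × 0.3598) = 0.1529 / 0.362788 = 0.42146

0.421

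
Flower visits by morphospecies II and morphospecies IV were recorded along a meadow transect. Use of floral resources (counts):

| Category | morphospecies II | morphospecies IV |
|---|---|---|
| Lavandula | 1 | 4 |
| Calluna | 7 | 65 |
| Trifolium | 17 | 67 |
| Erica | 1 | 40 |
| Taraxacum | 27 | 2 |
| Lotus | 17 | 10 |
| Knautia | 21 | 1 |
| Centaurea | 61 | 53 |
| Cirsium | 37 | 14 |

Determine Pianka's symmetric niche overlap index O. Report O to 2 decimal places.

0.59

Proportions for morphospecies II (n=189): 1/189=0.0053, 7/189=0.0370, 17/189=0.0899, 1/189=0.0053, 27/189=0.1429, 17/189=0.0899, 21/189=0.1111, 61/189=0.3228, 37/189=0.1958
Proportions for morphospecies IV (n=256): 4/256=0.0156, 65/256=0.2539, 67/256=0.2617, 40/256=0.1563, 2/256=0.0078, 10/256=0.0391, 1/256=0.0039, 53/256=0.2070, 14/256=0.0547
Σ p₁ᵢp₂ᵢ = 0.000083 + 0.009394 + 0.023527 + 0.000828 + 0.001115 + 0.003515 + 0.000433 + 0.066820 + 0.010710 = 0.116425
Σp_1ᵢ² = 0.0053² + 0.0370² + 0.0899² + 0.0053² + 0.1429² + 0.0899² + 0.1111² + 0.3228² + 0.1958² = 0.000028 + 0.001369 + 0.008082 + 0.000028 + 0.020420 + 0.008082 + 0.012343 + 0.104200 + 0.038338 = 0.192890
Σp_2ᵢ² = 0.0156² + 0.2539² + 0.2617² + 0.1563² + 0.0078² + 0.0391² + 0.0039² + 0.2070² + 0.0547² = 0.000243 + 0.064465 + 0.068487 + 0.024430 + 0.000061 + 0.001529 + 0.000015 + 0.042849 + 0.002992 = 0.205071
O = 0.116425 / √(0.192890 × 0.205071) = 0.116425 / 0.1988873 = 0.5854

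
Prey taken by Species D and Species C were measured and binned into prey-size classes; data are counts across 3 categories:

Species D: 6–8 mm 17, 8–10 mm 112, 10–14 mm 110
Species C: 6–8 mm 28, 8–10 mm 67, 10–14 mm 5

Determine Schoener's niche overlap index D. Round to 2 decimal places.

Proportions for Species D (n=239): 17/239=0.0711, 112/239=0.4686, 110/239=0.4603
Proportions for Species C (n=100): 28/100=0.2800, 67/100=0.6700, 5/100=0.0500
Σ|p₁ᵢ − p₂ᵢ| = 0.2089 + 0.2014 + 0.4103 = 0.8206
D = 1 − ½ × 0.8206 = 1 − 0.41030 = 0.58970

0.59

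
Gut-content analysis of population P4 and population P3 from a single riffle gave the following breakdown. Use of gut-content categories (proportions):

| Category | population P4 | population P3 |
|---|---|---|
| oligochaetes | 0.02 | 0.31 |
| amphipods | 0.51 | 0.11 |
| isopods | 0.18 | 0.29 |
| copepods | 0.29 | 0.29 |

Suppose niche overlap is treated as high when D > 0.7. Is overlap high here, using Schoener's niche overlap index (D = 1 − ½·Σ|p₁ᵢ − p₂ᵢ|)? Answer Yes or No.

Σ|p₁ᵢ − p₂ᵢ| = 0.29 + 0.40 + 0.11 + 0.00 = 0.80
D = 1 − ½ × 0.80 = 1 − 0.400 = 0.6000
D = 0.6000 < 0.7 → No.

No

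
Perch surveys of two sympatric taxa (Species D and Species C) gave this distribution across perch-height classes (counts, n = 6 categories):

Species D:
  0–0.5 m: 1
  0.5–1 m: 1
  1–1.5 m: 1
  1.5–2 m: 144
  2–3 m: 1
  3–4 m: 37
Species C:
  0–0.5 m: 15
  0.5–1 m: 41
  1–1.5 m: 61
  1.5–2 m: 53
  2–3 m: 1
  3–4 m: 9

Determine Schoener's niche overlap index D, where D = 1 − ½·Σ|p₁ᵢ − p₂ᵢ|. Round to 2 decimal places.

0.37

Proportions for Species D (n=185): 1/185=0.0054, 1/185=0.0054, 1/185=0.0054, 144/185=0.7784, 1/185=0.0054, 37/185=0.2000
Proportions for Species C (n=180): 15/180=0.0833, 41/180=0.2278, 61/180=0.3389, 53/180=0.2944, 1/180=0.0056, 9/180=0.0500
Σ|p₁ᵢ − p₂ᵢ| = 0.0779 + 0.2224 + 0.3335 + 0.4840 + 0.0002 + 0.1500 = 1.2680
D = 1 − ½ × 1.2680 = 1 − 0.63400 = 0.36600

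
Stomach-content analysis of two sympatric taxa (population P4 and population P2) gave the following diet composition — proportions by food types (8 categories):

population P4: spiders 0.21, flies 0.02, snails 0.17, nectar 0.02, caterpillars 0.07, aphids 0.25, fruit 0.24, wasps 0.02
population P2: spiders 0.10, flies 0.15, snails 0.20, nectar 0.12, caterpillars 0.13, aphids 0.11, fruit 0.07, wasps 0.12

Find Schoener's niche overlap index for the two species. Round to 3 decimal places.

0.580

Σ|p₁ᵢ − p₂ᵢ| = 0.11 + 0.13 + 0.03 + 0.10 + 0.06 + 0.14 + 0.17 + 0.10 = 0.84
D = 1 − ½ × 0.84 = 1 − 0.420 = 0.58000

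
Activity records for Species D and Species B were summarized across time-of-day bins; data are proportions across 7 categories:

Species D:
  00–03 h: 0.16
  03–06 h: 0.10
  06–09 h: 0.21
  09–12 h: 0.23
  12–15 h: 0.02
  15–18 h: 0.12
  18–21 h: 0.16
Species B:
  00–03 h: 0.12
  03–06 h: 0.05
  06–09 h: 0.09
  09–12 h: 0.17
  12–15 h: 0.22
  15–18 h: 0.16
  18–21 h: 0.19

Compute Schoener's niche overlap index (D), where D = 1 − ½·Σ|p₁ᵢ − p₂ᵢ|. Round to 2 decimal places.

0.73

Σ|p₁ᵢ − p₂ᵢ| = 0.04 + 0.05 + 0.12 + 0.06 + 0.20 + 0.04 + 0.03 = 0.54
D = 1 − ½ × 0.54 = 1 − 0.270 = 0.7300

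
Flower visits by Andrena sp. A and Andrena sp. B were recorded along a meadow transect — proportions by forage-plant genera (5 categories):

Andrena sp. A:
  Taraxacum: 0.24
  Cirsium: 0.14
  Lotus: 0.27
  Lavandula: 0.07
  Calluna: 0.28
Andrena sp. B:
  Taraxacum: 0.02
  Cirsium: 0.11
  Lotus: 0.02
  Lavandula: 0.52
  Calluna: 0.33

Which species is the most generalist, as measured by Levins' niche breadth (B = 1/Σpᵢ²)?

Σp_Aᵢ² = 0.24² + 0.14² + 0.27² + 0.07² + 0.28² = 0.0576 + 0.0196 + 0.0729 + 0.0049 + 0.0784 = 0.2334
B_A = 1 / 0.2334 = 4.2845
Σp_Bᵢ² = 0.02² + 0.11² + 0.02² + 0.52² + 0.33² = 0.0004 + 0.0121 + 0.0004 + 0.2704 + 0.1089 = 0.3922
B_B = 1 / 0.3922 = 2.5497
Highest B → broadest niche (most generalist): Andrena sp. A (B = 4.28).

Andrena sp. A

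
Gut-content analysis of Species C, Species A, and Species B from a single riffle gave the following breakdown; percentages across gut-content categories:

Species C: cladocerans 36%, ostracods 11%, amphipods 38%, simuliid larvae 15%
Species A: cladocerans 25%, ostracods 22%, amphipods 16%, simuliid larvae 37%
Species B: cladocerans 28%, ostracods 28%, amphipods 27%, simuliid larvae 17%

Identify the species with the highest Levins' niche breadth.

Convert percentages to proportions (divide by 100).
Σp_Cᵢ² = 0.36² + 0.11² + 0.38² + 0.15² = 0.1296 + 0.0121 + 0.1444 + 0.0225 = 0.3086
B_C = 1 / 0.3086 = 3.2404
Σp_Aᵢ² = 0.25² + 0.22² + 0.16² + 0.37² = 0.0625 + 0.0484 + 0.0256 + 0.1369 = 0.2734
B_A = 1 / 0.2734 = 3.6576
Σp_Bᵢ² = 0.28² + 0.28² + 0.27² + 0.17² = 0.0784 + 0.0784 + 0.0729 + 0.0289 = 0.2586
B_B = 1 / 0.2586 = 3.8670
Highest B → broadest niche (most generalist): Species B (B = 3.87).

Species B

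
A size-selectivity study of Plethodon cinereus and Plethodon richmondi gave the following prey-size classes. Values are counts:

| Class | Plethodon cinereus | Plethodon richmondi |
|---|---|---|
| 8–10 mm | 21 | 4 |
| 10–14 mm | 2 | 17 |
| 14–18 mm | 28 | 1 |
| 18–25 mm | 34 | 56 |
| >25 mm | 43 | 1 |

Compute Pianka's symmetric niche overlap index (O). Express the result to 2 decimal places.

0.55

Proportions for Plethodon cinereus (n=128): 21/128=0.1641, 2/128=0.0156, 28/128=0.2188, 34/128=0.2656, 43/128=0.3359
Proportions for Plethodon richmondi (n=79): 4/79=0.0506, 17/79=0.2152, 1/79=0.0127, 56/79=0.7089, 1/79=0.0127
Σ p₁ᵢp₂ᵢ = 0.008303 + 0.003357 + 0.002779 + 0.188284 + 0.004266 = 0.206989
Σp_1ᵢ² = 0.1641² + 0.0156² + 0.2188² + 0.2656² + 0.3359² = 0.026929 + 0.000243 + 0.047873 + 0.070543 + 0.112829 = 0.258417
Σp_2ᵢ² = 0.0506² + 0.2152² + 0.0127² + 0.7089² + 0.0127² = 0.002560 + 0.046311 + 0.000161 + 0.502539 + 0.000161 = 0.551732
O = 0.206989 / √(0.258417 × 0.551732) = 0.206989 / 0.3775936 = 0.5482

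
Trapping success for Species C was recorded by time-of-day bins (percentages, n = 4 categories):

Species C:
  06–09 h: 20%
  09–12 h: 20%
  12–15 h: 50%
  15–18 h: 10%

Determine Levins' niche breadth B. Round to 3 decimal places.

2.941

Convert percentages to proportions (divide by 100).
Σpᵢ² = 0.20² + 0.20² + 0.50² + 0.10² = 0.0400 + 0.0400 + 0.2500 + 0.0100 = 0.3400
B = 1 / 0.3400 = 2.94118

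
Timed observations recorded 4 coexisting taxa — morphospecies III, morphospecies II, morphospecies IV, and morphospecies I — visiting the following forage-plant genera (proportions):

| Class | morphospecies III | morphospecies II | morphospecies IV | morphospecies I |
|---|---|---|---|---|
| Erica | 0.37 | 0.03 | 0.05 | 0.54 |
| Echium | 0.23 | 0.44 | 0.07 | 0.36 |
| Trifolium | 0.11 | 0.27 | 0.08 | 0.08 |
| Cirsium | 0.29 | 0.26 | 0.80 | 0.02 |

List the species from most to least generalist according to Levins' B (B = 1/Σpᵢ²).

Σp_IIIᵢ² = 0.37² + 0.23² + 0.11² + 0.29² = 0.1369 + 0.0529 + 0.0121 + 0.0841 = 0.2860
B_III = 1 / 0.2860 = 3.4965
Σp_IIᵢ² = 0.03² + 0.44² + 0.27² + 0.26² = 0.0009 + 0.1936 + 0.0729 + 0.0676 = 0.3350
B_II = 1 / 0.3350 = 2.9851
Σp_IVᵢ² = 0.05² + 0.07² + 0.08² + 0.80² = 0.0025 + 0.0049 + 0.0064 + 0.6400 = 0.6538
B_IV = 1 / 0.6538 = 1.5295
Σp_Iᵢ² = 0.54² + 0.36² + 0.08² + 0.02² = 0.2916 + 0.1296 + 0.0064 + 0.0004 = 0.4280
B_I = 1 / 0.4280 = 2.3364
Ranking by B (broadest → narrowest): morphospecies III (3.50) > morphospecies II (2.99) > morphospecies I (2.34) > morphospecies IV (1.53)

morphospecies III > morphospecies II > morphospecies I > morphospecies IV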